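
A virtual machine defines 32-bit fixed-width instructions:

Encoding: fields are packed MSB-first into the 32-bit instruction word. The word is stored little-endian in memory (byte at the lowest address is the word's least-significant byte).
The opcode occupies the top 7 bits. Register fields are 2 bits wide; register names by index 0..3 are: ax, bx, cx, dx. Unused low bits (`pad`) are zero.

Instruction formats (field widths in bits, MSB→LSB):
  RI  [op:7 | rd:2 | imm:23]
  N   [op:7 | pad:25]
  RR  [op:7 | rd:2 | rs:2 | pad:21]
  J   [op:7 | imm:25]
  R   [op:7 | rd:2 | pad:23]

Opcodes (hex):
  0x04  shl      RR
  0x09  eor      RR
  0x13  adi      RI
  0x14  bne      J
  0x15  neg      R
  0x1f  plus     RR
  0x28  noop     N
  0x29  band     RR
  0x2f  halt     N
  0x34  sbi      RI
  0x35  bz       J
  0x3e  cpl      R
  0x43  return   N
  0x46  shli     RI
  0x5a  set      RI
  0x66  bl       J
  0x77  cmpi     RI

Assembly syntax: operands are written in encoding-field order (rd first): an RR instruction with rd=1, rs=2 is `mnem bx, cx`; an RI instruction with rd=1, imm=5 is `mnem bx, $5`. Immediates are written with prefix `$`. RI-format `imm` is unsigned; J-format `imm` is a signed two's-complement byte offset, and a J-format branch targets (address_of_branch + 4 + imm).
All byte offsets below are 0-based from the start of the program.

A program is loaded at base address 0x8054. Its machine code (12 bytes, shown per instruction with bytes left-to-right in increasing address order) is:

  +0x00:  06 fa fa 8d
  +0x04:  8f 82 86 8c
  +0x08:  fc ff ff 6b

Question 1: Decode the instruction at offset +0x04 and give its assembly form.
off 0x04: read 8f 82 86 8c as little → 0x8c86828f
  top 7b → 0x46 → shli [RI]
  rd: (w>>23)&0x3=0x1 → bx
  imm: (w>>0)&0x7fffff=0x6828f → $426639

shli bx, $426639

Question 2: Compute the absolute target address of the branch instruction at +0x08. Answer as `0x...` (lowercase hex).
0x805c

+0x08: fc ff ff 6b ⇒ word 0x6bfffffc (little)
  op=0x6bfffffc>>25=0x35 ⇒ bz (J)
  [24:0] imm=33554428 (s25→-4) = $-4
  target = base 0x8054 + off 0x08 + 4 + imm -4 = 0x805c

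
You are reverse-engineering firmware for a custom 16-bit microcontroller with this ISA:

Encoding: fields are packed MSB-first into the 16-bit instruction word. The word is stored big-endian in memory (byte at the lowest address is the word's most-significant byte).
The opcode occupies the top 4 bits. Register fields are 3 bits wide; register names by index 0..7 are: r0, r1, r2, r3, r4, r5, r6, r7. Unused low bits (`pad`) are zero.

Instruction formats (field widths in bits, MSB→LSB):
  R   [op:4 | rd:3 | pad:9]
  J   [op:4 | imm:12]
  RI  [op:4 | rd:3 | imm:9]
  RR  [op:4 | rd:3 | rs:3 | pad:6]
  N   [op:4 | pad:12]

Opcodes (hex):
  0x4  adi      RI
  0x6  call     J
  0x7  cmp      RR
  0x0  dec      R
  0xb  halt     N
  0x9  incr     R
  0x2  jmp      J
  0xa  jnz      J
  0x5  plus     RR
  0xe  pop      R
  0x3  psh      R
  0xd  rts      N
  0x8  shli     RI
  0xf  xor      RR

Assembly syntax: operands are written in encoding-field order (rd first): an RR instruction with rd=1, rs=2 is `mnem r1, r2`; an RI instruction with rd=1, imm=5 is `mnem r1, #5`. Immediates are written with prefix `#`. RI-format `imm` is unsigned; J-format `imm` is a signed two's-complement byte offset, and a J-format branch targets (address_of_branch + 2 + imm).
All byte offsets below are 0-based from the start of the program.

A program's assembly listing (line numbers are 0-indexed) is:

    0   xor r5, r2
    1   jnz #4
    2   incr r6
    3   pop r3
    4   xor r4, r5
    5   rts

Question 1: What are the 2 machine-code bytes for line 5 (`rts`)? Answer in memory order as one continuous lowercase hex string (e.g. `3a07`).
L5: rts op=0xd:4|pad=0:12 ⇒ 0xd000 ⇒ big d0 00

d000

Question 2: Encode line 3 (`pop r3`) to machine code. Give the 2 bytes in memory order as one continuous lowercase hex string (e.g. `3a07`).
e600

L3: pop op=0xe:4|rd=3:3|pad=0:9 ⇒ 0xe600 ⇒ big e6 00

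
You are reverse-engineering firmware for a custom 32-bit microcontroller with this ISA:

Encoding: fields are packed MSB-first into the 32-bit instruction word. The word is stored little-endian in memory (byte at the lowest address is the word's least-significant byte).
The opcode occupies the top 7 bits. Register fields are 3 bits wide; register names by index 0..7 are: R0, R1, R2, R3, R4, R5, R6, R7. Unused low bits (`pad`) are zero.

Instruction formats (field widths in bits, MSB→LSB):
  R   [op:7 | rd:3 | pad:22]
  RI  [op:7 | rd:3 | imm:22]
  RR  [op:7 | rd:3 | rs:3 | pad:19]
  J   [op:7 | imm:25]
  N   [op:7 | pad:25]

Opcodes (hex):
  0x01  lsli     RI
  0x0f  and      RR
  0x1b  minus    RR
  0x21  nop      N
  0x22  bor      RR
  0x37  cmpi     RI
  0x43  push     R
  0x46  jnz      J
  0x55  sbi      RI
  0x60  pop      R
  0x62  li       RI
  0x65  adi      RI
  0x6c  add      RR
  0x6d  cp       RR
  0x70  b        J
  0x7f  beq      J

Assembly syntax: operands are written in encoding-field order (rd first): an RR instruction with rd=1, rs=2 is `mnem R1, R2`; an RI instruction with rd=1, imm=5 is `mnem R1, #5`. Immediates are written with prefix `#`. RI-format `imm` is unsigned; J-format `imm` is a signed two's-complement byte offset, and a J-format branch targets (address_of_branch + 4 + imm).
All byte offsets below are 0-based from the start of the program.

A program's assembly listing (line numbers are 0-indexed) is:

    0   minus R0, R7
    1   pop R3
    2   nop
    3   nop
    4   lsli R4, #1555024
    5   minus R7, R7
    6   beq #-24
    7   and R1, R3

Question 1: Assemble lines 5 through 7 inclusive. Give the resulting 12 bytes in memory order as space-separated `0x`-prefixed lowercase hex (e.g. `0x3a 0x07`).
L5: minus op=0x1b:7|rd=7:3|rs=7:3|pad=0:19 ⇒ 0x37f80000 ⇒ little 00 00 f8 37
L6: beq op=0x7f:7|imm=-24:25 ⇒ 0xffffffe8 ⇒ little e8 ff ff ff
L7: and op=0xf:7|rd=1:3|rs=3:3|pad=0:19 ⇒ 0x1e580000 ⇒ little 00 00 58 1e

0x00 0x00 0xf8 0x37 0xe8 0xff 0xff 0xff 0x00 0x00 0x58 0x1e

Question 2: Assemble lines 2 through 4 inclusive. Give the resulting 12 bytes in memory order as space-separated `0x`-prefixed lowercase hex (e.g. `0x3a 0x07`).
0x00 0x00 0x00 0x42 0x00 0x00 0x00 0x42 0x50 0xba 0x17 0x03

line 2 (nop): pack op=0x21:7|pad=0:25 = 0x42000000; little→ 00 00 00 42
line 3 (nop): pack op=0x21:7|pad=0:25 = 0x42000000; little→ 00 00 00 42
line 4 (lsli): pack op=0x1:7|rd=4:3|imm=1555024:22 = 0x0317ba50; little→ 50 ba 17 03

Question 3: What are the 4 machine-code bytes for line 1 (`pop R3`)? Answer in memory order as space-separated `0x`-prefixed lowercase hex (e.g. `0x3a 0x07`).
1. pop fields op=0x60:7|rd=3:3|pad=0:22 → word c0c00000h → 00 00 c0 c0

0x00 0x00 0xc0 0xc0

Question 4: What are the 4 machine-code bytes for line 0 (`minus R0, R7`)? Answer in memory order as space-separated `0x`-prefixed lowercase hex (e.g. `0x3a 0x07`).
0x00 0x00 0x38 0x36

L0: minus op=0x1b:7|rd=0:3|rs=7:3|pad=0:19 ⇒ 0x36380000 ⇒ little 00 00 38 36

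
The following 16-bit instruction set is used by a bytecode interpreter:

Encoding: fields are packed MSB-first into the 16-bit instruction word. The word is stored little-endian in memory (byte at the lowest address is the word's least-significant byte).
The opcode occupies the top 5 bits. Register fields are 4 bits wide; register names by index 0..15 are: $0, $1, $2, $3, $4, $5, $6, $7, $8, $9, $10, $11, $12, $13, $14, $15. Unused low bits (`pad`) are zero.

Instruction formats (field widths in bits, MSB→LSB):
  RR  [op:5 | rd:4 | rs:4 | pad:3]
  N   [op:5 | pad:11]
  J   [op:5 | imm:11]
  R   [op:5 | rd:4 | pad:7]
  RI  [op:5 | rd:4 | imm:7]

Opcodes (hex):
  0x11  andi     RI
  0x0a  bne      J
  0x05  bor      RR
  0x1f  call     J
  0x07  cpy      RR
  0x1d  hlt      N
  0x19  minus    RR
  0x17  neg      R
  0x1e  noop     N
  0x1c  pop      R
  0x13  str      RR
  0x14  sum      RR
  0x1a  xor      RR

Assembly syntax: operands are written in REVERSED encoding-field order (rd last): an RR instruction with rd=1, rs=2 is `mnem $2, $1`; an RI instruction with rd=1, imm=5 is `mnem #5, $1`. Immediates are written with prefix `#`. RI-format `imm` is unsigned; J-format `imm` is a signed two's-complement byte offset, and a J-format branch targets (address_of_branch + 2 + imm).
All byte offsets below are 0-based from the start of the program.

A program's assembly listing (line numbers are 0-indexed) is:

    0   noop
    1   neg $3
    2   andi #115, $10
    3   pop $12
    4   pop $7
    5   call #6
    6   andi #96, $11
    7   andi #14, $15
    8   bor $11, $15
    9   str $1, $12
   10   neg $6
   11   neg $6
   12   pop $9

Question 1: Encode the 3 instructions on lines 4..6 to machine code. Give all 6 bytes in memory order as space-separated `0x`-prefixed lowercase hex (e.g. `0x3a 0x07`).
0x80 0xe3 0x06 0xf8 0xe0 0x8d

L4: pop op=0x1c:5|rd=7:4|pad=0:7 ⇒ 0xe380 ⇒ little 80 e3
L5: call op=0x1f:5|imm=6:11 ⇒ 0xf806 ⇒ little 06 f8
L6: andi op=0x11:5|rd=11:4|imm=96:7 ⇒ 0x8de0 ⇒ little e0 8d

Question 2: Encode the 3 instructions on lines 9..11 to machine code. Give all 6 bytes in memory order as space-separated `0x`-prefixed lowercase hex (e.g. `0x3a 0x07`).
0x08 0x9e 0x00 0xbb 0x00 0xbb

line 9 (str): pack op=0x13:5|rd=12:4|rs=1:4|pad=0:3 = 0x9e08; little→ 08 9e
line 10 (neg): pack op=0x17:5|rd=6:4|pad=0:7 = 0xbb00; little→ 00 bb
line 11 (neg): pack op=0x17:5|rd=6:4|pad=0:7 = 0xbb00; little→ 00 bb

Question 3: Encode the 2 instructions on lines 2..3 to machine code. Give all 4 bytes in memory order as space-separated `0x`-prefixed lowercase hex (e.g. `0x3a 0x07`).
0x73 0x8d 0x00 0xe6

2. andi fields op=0x11:5|rd=10:4|imm=115:7 → word 8d73h → 73 8d
3. pop fields op=0x1c:5|rd=12:4|pad=0:7 → word e600h → 00 e6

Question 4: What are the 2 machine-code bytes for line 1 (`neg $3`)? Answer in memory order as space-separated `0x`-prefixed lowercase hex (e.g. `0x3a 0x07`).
0x80 0xb9

line 1 (neg): pack op=0x17:5|rd=3:4|pad=0:7 = 0xb980; little→ 80 b9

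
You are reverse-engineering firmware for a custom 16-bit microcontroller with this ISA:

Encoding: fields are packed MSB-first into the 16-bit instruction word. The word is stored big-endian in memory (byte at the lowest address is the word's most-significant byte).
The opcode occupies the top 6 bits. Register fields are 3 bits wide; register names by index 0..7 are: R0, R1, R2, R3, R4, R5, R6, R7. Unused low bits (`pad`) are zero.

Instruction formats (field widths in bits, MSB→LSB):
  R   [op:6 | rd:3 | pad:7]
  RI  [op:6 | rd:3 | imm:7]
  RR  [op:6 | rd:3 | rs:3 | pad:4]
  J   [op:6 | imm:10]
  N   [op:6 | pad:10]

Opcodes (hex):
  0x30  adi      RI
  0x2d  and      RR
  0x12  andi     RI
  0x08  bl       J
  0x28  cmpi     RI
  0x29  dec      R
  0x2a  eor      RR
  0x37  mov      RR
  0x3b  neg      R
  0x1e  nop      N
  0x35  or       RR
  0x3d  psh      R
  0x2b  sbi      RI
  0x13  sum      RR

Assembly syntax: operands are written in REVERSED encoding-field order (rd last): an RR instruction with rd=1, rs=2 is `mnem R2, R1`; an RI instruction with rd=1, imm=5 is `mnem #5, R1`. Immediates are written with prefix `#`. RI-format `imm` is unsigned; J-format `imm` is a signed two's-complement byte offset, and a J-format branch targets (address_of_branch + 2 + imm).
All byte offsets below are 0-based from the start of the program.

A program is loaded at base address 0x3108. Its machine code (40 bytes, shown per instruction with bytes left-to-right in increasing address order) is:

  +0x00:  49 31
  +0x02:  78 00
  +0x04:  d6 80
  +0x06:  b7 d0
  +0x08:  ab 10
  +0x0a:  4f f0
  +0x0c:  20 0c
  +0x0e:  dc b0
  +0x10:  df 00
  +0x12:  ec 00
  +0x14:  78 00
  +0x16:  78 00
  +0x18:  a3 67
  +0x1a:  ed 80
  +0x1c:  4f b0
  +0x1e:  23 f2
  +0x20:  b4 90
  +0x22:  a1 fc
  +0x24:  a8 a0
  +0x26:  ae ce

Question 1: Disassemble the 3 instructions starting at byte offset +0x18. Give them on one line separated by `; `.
off 0x18: read a3 67 as big → 0xa367
  top 6b → 0x28 → cmpi [RI]
  rd@[9:7]=0x6 ⇒ R6
  imm@[6:0]=0x67 ⇒ #103
off 0x1a: read ed 80 as big → 0xed80
  top 6b → 0x3b → neg [R]
  rd@[9:7]=0x3 ⇒ R3
off 0x1c: read 4f b0 as big → 0x4fb0
  top 6b → 0x13 → sum [RR]
  rd@[9:7]=0x7 ⇒ R7
  rs@[6:4]=0x3 ⇒ R3

cmpi #103, R6; neg R3; sum R3, R7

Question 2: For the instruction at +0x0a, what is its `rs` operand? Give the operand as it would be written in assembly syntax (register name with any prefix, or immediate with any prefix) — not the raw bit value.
+0x0a: 4f f0 ⇒ word 0x4ff0 (big)
  opcode bits[15:10]=0x13: sum/RR
  [9:7] rd=7 = R7
  [6:4] rs=7 = R7

R7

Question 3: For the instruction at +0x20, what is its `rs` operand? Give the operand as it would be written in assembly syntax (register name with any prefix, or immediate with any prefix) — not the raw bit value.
+0x20: b4 90 ⇒ word 0xb490 (big)
  top 6b → 0x2d → and [RR]
  rd: (w>>7)&0x7=0x1 → R1
  rs: (w>>4)&0x7=0x1 → R1

R1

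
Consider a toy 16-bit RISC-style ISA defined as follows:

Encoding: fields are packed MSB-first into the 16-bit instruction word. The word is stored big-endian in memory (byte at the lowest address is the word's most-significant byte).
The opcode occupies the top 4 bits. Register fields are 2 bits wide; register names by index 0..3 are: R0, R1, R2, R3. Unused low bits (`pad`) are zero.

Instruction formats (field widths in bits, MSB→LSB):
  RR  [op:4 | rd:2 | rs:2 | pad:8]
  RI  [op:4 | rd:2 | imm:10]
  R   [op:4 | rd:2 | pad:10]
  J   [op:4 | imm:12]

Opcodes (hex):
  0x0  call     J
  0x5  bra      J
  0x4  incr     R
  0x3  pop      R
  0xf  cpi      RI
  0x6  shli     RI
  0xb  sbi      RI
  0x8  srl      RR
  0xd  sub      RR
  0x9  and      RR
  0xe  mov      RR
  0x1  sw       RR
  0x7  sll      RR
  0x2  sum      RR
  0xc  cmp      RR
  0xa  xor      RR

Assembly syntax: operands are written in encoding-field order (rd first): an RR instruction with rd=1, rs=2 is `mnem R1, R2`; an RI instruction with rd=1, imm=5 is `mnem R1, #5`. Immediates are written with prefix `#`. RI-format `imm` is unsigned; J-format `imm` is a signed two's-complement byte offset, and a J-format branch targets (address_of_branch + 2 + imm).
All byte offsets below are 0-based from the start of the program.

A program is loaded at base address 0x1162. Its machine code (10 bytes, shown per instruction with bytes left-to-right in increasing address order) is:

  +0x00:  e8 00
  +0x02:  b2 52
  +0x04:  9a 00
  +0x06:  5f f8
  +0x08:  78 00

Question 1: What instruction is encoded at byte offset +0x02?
off 0x02: read b2 52 as big → 0xb252
  top 4b → 0xb → sbi [RI]
  rd@[11:10]=0x0 ⇒ R0
  imm@[9:0]=0x252 ⇒ #594

sbi R0, #594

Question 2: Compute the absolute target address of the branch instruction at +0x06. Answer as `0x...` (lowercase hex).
0x1162

+0x06: 5f f8 ⇒ word 0x5ff8 (big)
  opcode bits[15:12]=0x5: bra/J
  [11:0] imm=4088 (s12→-8) = #-8
  target = base 0x1162 + off 0x06 + 2 + imm -8 = 0x1162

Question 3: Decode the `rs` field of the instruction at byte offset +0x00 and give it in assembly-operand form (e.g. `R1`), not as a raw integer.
@+00  big-endian(e8 00) = 0xe800
  opcode bits[15:12]=0xe: mov/RR
  [11:10] rd=2 = R2
  [9:8] rs=0 = R0

R0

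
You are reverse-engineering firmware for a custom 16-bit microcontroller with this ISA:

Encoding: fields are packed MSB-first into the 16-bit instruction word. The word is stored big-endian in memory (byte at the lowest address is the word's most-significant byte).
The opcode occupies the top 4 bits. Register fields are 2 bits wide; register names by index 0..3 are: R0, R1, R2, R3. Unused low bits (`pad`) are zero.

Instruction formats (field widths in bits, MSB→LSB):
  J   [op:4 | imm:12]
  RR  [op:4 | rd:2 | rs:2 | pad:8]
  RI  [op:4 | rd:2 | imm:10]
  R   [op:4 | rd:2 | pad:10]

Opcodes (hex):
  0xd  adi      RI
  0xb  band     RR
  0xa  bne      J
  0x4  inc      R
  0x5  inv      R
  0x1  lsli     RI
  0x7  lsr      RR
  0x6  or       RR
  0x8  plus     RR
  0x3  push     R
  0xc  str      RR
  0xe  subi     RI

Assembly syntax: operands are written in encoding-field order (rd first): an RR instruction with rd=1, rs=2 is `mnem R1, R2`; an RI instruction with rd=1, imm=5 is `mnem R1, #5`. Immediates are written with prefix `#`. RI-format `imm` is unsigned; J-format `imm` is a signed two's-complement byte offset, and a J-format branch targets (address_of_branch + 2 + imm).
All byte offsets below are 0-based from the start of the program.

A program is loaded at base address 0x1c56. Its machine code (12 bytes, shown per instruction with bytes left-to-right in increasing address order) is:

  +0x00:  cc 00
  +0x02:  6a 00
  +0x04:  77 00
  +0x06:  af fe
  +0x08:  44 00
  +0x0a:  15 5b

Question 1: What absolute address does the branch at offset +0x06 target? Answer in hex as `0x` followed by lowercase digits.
[06] af fe → 0xaffe
  op=0xaffe>>12=0xa ⇒ bne (J)
  imm@[11:0]=0xffe (s12→-2) ⇒ #-2
  target = base 0x1c56 + off 0x06 + 2 + imm -2 = 0x1c5c

0x1c5c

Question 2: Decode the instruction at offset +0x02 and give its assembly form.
@+02  big-endian(6a 00) = 0x6a00
  top 4b → 0x6 → or [RR]
  rd@[11:10]=0x2 ⇒ R2
  rs@[9:8]=0x2 ⇒ R2

or R2, R2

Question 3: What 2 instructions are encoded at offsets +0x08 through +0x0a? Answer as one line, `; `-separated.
[08] 44 00 → 0x4400
  top 4b → 0x4 → inc [R]
  rd@[11:10]=0x1 ⇒ R1
[0a] 15 5b → 0x155b
  top 4b → 0x1 → lsli [RI]
  rd@[11:10]=0x1 ⇒ R1
  imm@[9:0]=0x15b ⇒ #347

inc R1; lsli R1, #347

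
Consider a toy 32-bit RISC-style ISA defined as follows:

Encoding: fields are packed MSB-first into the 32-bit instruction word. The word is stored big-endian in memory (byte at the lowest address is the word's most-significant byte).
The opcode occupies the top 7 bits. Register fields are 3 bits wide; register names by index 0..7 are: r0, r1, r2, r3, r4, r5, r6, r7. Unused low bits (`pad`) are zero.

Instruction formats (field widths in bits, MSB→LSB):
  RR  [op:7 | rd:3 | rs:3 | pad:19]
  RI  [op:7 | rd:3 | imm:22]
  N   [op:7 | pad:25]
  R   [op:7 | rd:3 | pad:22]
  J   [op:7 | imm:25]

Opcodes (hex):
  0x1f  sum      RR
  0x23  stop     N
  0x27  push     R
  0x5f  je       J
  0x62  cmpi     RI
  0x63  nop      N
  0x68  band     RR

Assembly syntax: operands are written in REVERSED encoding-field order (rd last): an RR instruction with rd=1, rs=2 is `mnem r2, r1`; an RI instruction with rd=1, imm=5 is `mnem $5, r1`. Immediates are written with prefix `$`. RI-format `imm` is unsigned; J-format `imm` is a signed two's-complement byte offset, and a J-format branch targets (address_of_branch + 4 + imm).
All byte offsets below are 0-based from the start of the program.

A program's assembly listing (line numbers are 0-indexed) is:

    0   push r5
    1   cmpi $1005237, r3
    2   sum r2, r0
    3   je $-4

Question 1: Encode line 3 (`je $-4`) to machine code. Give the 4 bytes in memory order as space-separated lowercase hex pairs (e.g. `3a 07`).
bf ff ff fc

L3: je op=0x5f:7|imm=-4:25 ⇒ 0xbffffffc ⇒ big bf ff ff fc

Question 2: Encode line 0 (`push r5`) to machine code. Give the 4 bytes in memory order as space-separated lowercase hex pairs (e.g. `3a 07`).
line 0 (push): pack op=0x27:7|rd=5:3|pad=0:22 = 0x4f400000; big→ 4f 40 00 00

4f 40 00 00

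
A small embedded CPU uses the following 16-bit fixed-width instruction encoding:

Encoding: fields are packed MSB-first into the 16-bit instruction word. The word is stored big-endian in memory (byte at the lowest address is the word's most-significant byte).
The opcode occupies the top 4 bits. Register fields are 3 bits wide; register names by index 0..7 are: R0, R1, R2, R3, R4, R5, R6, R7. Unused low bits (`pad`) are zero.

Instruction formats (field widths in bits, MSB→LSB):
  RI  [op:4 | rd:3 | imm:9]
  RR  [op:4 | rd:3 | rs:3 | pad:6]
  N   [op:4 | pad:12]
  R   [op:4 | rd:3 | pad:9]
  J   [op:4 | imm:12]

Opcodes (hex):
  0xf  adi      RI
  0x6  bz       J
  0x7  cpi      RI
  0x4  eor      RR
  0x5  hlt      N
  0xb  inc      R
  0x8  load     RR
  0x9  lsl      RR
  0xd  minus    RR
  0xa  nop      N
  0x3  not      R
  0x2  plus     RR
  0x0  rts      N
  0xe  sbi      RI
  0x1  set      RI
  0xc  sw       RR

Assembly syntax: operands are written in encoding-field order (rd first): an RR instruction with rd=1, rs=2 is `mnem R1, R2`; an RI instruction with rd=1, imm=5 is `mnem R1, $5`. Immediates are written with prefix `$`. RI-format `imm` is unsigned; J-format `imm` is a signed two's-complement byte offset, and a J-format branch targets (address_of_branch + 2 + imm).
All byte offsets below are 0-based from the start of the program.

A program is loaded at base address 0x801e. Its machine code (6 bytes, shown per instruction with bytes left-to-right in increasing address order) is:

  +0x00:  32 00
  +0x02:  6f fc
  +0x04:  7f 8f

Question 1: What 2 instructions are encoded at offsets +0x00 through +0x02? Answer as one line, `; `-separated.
not R1; bz $-4

+0x00: 32 00 ⇒ word 0x3200 (big)
  op=0x3200>>12=0x3 ⇒ not (R)
  [11:9] rd=1 = R1
+0x02: 6f fc ⇒ word 0x6ffc (big)
  op=0x6ffc>>12=0x6 ⇒ bz (J)
  [11:0] imm=4092 (s12→-4) = $-4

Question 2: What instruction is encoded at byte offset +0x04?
@+04  big-endian(7f 8f) = 0x7f8f
  opcode bits[15:12]=0x7: cpi/RI
  rd: (w>>9)&0x7=0x7 → R7
  imm: (w>>0)&0x1ff=0x18f → $399

cpi R7, $399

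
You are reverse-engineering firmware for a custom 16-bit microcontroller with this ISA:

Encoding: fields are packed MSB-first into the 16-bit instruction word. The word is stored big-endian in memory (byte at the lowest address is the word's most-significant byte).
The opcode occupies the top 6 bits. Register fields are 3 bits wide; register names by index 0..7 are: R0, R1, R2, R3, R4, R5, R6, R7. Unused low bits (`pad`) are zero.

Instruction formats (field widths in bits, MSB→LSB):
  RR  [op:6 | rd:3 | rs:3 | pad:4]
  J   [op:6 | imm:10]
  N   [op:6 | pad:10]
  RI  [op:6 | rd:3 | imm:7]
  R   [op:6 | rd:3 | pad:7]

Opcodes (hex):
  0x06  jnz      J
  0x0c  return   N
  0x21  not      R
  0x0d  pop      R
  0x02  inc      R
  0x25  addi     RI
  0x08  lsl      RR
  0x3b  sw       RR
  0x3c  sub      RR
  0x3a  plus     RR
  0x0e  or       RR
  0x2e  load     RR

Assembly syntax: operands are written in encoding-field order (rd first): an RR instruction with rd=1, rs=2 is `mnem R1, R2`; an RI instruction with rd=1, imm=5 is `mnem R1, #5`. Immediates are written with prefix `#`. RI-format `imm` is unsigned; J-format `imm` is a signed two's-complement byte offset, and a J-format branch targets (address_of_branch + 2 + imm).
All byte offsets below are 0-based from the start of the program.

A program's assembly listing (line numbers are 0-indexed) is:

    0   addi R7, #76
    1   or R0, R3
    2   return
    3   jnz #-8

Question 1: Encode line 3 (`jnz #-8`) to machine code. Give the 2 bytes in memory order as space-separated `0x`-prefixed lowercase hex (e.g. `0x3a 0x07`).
0x1b 0xf8

line 3 (jnz): pack op=0x6:6|imm=-8:10 = 0x1bf8; big→ 1b f8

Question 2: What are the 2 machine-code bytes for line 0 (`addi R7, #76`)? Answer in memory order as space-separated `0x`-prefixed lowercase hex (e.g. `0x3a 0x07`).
0x97 0xcc

L0: addi op=0x25:6|rd=7:3|imm=76:7 ⇒ 0x97cc ⇒ big 97 cc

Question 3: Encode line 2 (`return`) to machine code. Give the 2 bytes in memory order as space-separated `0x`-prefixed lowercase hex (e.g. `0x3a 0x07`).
2. return fields op=0xc:6|pad=0:10 → word 3000h → 30 00

0x30 0x00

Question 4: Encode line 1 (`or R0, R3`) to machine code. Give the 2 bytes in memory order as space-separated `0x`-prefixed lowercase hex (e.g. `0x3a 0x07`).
L1: or op=0xe:6|rd=0:3|rs=3:3|pad=0:4 ⇒ 0x3830 ⇒ big 38 30

0x38 0x30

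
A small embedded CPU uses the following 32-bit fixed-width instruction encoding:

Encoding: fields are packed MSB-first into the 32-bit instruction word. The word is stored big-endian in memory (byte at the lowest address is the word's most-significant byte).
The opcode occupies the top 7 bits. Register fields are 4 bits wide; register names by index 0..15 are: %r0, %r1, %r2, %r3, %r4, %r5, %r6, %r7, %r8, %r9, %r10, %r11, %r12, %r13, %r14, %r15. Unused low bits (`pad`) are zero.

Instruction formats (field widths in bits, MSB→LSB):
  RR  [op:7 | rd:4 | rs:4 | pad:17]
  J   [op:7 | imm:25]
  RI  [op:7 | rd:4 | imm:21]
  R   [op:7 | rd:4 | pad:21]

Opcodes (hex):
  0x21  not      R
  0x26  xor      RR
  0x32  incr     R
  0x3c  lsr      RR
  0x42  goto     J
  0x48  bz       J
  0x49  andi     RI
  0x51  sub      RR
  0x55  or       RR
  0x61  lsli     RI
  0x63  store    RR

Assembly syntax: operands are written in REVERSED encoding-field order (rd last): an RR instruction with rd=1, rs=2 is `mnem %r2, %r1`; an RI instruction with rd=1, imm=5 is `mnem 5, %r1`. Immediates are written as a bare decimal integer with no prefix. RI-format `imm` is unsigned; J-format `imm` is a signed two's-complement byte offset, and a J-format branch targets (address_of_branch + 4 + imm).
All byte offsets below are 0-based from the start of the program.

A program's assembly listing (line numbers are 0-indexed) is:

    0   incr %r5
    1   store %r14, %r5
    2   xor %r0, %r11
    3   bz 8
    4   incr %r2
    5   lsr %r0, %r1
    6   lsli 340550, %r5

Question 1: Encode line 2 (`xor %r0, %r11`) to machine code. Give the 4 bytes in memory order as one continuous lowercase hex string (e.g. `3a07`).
line 2 (xor): pack op=0x26:7|rd=11:4|rs=0:4|pad=0:17 = 0x4d600000; big→ 4d 60 00 00

4d600000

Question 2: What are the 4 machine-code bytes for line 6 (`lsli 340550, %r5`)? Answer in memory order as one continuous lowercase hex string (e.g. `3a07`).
c2a53246

L6: lsli op=0x61:7|rd=5:4|imm=340550:21 ⇒ 0xc2a53246 ⇒ big c2 a5 32 46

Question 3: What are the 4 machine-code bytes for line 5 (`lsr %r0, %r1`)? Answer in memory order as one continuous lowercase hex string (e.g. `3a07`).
78200000

line 5 (lsr): pack op=0x3c:7|rd=1:4|rs=0:4|pad=0:17 = 0x78200000; big→ 78 20 00 00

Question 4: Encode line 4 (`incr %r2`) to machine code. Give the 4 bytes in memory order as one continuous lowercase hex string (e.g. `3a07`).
line 4 (incr): pack op=0x32:7|rd=2:4|pad=0:21 = 0x64400000; big→ 64 40 00 00

64400000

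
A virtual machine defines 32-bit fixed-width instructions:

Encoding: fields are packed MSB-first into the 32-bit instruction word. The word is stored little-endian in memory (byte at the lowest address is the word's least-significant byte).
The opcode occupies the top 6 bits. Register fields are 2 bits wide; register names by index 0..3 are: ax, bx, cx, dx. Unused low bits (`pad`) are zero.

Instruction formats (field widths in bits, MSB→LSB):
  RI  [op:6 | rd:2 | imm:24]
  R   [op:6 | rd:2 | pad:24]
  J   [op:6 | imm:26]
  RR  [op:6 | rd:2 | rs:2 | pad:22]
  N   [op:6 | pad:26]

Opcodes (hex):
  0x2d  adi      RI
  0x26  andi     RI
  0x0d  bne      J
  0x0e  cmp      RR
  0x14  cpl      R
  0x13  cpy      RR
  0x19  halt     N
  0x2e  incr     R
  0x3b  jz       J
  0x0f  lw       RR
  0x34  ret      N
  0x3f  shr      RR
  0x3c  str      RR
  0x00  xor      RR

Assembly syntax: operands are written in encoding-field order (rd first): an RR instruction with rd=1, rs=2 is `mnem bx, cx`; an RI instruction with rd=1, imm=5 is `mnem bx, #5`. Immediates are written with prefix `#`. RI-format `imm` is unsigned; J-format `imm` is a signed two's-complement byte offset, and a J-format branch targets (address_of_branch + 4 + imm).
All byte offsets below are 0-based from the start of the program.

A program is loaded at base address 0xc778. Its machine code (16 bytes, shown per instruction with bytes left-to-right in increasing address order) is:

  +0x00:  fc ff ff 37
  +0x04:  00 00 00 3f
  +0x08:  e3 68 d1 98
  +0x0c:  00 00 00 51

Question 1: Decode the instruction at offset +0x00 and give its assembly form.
+0x00: fc ff ff 37 ⇒ word 0x37fffffc (little)
  opcode bits[31:26]=0xd: bne/J
  [25:0] imm=67108860 (s26→-4) = #-4

bne #-4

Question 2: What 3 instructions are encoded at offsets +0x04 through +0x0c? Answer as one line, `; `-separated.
lw dx, ax; andi ax, #13723875; cpl bx

[04] 00 00 00 3f → 0x3f000000
  opcode bits[31:26]=0xf: lw/RR
  [25:24] rd=3 = dx
  [23:22] rs=0 = ax
[08] e3 68 d1 98 → 0x98d168e3
  opcode bits[31:26]=0x26: andi/RI
  [25:24] rd=0 = ax
  [23:0] imm=13723875 = #13723875
[0c] 00 00 00 51 → 0x51000000
  opcode bits[31:26]=0x14: cpl/R
  [25:24] rd=1 = bx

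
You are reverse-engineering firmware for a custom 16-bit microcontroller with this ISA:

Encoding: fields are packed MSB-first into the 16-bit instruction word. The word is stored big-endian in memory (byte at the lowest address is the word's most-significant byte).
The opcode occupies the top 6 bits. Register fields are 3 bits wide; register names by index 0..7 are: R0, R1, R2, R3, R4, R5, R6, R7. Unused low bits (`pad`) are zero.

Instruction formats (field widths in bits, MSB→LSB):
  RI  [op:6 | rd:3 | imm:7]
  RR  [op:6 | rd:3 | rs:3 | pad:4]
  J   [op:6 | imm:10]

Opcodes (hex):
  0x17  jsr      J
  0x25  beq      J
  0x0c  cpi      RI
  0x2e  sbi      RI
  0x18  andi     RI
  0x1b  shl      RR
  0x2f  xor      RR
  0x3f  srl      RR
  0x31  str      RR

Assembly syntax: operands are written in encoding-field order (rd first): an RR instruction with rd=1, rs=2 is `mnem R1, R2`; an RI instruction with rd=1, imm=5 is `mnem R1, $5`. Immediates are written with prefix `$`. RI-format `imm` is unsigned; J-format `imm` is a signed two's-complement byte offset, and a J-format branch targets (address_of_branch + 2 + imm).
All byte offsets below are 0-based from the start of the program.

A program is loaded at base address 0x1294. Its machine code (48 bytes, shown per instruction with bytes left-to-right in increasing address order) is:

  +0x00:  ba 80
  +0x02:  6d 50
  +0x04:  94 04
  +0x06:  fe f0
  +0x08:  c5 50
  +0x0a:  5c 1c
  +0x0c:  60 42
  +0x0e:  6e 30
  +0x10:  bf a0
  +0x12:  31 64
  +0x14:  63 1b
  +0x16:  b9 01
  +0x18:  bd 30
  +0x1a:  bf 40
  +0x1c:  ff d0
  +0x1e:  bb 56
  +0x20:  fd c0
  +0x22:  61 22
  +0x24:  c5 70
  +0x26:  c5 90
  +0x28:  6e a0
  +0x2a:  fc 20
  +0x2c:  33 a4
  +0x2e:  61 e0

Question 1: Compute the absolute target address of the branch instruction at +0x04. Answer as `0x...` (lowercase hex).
0x129e

@+04  big-endian(94 04) = 0x9404
  top 6b → 0x25 → beq [J]
  imm: (w>>0)&0x3ff=0x4 → $4
  target = base 0x1294 + off 0x04 + 2 + imm 4 = 0x129e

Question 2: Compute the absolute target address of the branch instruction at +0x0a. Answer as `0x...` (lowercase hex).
0x12bc

+0x0a: 5c 1c ⇒ word 0x5c1c (big)
  top 6b → 0x17 → jsr [J]
  imm@[9:0]=0x1c ⇒ $28
  target = base 0x1294 + off 0x0a + 2 + imm 28 = 0x12bc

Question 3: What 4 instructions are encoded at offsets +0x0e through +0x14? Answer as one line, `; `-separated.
[0e] 6e 30 → 0x6e30
  op=0x6e30>>10=0x1b ⇒ shl (RR)
  rd: (w>>7)&0x7=0x4 → R4
  rs: (w>>4)&0x7=0x3 → R3
[10] bf a0 → 0xbfa0
  op=0xbfa0>>10=0x2f ⇒ xor (RR)
  rd: (w>>7)&0x7=0x7 → R7
  rs: (w>>4)&0x7=0x2 → R2
[12] 31 64 → 0x3164
  op=0x3164>>10=0xc ⇒ cpi (RI)
  rd: (w>>7)&0x7=0x2 → R2
  imm: (w>>0)&0x7f=0x64 → $100
[14] 63 1b → 0x631b
  op=0x631b>>10=0x18 ⇒ andi (RI)
  rd: (w>>7)&0x7=0x6 → R6
  imm: (w>>0)&0x7f=0x1b → $27

shl R4, R3; xor R7, R2; cpi R2, $100; andi R6, $27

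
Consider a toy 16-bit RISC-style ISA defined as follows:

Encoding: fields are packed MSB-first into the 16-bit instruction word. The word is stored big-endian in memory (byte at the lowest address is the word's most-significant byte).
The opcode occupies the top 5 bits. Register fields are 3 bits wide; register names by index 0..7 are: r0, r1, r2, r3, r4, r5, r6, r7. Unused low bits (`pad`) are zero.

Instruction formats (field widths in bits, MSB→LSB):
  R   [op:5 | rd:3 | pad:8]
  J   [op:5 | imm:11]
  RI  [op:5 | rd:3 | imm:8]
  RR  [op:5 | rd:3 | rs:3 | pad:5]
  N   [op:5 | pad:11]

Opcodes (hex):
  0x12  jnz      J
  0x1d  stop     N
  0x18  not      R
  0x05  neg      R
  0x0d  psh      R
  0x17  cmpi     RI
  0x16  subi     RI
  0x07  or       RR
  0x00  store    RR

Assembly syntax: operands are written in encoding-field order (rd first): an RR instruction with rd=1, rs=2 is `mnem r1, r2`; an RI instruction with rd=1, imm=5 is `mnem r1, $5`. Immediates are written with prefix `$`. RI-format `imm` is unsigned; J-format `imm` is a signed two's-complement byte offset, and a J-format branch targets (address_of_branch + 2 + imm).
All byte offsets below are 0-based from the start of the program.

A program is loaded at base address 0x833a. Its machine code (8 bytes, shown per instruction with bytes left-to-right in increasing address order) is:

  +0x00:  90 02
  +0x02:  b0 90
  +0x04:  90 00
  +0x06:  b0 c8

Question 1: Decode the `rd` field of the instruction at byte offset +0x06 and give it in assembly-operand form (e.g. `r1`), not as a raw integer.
@+06  big-endian(b0 c8) = 0xb0c8
  opcode bits[15:11]=0x16: subi/RI
  [10:8] rd=0 = r0
  [7:0] imm=200 = $200

r0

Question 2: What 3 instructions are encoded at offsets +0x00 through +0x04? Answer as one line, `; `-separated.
off 0x00: read 90 02 as big → 0x9002
  op=0x9002>>11=0x12 ⇒ jnz (J)
  [10:0] imm=2 = $2
off 0x02: read b0 90 as big → 0xb090
  op=0xb090>>11=0x16 ⇒ subi (RI)
  [10:8] rd=0 = r0
  [7:0] imm=144 = $144
off 0x04: read 90 00 as big → 0x9000
  op=0x9000>>11=0x12 ⇒ jnz (J)
  [10:0] imm=0 = $0

jnz $2; subi r0, $144; jnz $0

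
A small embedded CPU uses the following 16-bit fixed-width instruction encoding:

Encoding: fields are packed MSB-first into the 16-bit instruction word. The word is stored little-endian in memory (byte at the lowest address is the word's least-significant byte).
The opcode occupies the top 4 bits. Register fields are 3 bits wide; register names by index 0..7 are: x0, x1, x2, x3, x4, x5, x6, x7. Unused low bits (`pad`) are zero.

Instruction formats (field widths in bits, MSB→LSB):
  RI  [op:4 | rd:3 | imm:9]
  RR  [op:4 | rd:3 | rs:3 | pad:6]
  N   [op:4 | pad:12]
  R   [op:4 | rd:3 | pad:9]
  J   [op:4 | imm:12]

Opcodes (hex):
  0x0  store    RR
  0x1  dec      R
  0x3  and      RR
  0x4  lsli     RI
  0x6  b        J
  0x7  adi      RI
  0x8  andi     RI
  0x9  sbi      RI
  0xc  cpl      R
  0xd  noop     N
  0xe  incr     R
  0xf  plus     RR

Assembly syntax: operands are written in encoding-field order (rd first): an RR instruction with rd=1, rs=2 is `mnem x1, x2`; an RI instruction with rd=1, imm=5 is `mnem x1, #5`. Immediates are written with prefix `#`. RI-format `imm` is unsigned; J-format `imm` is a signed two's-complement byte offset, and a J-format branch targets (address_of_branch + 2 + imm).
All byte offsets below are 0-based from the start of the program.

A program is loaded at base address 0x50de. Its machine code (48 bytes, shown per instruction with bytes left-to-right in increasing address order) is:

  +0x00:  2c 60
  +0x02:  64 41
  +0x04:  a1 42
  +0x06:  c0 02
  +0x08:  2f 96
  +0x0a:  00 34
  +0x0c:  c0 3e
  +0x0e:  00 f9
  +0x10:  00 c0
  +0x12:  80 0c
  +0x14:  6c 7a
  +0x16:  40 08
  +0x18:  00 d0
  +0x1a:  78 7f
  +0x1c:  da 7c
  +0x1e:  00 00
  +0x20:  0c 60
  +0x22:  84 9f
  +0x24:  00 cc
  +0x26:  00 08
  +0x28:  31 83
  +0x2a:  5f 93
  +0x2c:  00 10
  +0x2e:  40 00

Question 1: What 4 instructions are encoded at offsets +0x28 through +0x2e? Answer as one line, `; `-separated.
andi x1, #305; sbi x1, #351; dec x0; store x0, x1

[28] 31 83 → 0x8331
  top 4b → 0x8 → andi [RI]
  rd: (w>>9)&0x7=0x1 → x1
  imm: (w>>0)&0x1ff=0x131 → #305
[2a] 5f 93 → 0x935f
  top 4b → 0x9 → sbi [RI]
  rd: (w>>9)&0x7=0x1 → x1
  imm: (w>>0)&0x1ff=0x15f → #351
[2c] 00 10 → 0x1000
  top 4b → 0x1 → dec [R]
  rd: (w>>9)&0x7=0x0 → x0
[2e] 40 00 → 0x0040
  top 4b → 0x0 → store [RR]
  rd: (w>>9)&0x7=0x0 → x0
  rs: (w>>6)&0x7=0x1 → x1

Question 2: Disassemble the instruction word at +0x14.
adi x5, #108

[14] 6c 7a → 0x7a6c
  op=0x7a6c>>12=0x7 ⇒ adi (RI)
  rd@[11:9]=0x5 ⇒ x5
  imm@[8:0]=0x6c ⇒ #108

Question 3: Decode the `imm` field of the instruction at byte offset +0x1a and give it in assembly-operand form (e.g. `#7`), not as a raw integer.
+0x1a: 78 7f ⇒ word 0x7f78 (little)
  top 4b → 0x7 → adi [RI]
  rd@[11:9]=0x7 ⇒ x7
  imm@[8:0]=0x178 ⇒ #376

#376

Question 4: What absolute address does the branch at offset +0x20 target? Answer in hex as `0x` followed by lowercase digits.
@+20  little-endian(0c 60) = 0x600c
  op=0x600c>>12=0x6 ⇒ b (J)
  imm: (w>>0)&0xfff=0xc → #12
  target = base 0x50de + off 0x20 + 2 + imm 12 = 0x510c

0x510c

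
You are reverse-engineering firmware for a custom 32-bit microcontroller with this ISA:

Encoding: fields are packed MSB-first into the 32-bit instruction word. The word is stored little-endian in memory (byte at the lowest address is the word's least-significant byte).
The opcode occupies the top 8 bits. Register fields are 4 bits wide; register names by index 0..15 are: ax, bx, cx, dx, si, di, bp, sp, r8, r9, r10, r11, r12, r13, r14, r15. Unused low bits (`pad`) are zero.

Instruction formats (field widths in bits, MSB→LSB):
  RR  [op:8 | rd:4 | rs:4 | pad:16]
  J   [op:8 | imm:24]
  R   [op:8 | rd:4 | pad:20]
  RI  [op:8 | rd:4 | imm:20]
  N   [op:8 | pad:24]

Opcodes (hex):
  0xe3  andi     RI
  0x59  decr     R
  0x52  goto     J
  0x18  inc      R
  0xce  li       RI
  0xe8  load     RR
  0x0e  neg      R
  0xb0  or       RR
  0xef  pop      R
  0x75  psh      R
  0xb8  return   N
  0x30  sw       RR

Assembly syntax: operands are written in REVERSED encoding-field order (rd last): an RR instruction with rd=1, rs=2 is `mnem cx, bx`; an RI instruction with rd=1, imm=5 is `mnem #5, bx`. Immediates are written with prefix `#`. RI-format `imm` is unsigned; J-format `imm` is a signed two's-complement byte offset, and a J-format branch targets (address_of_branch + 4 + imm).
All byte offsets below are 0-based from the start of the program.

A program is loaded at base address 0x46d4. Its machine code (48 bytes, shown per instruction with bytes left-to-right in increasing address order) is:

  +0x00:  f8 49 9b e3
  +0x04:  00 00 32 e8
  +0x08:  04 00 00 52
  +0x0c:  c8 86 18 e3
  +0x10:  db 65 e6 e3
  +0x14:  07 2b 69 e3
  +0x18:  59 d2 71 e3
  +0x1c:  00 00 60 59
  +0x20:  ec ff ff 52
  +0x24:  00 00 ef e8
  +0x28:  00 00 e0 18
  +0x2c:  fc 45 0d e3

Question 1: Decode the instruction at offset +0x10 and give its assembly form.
andi #419291, r14

+0x10: db 65 e6 e3 ⇒ word 0xe3e665db (little)
  opcode bits[31:24]=0xe3: andi/RI
  rd@[23:20]=0xe ⇒ r14
  imm@[19:0]=0x665db ⇒ #419291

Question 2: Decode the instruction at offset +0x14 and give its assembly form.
andi #600839, bp

@+14  little-endian(07 2b 69 e3) = 0xe3692b07
  opcode bits[31:24]=0xe3: andi/RI
  rd: (w>>20)&0xf=0x6 → bp
  imm: (w>>0)&0xfffff=0x92b07 → #600839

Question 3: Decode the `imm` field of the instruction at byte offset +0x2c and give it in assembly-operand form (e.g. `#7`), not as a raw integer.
[2c] fc 45 0d e3 → 0xe30d45fc
  top 8b → 0xe3 → andi [RI]
  rd@[23:20]=0x0 ⇒ ax
  imm@[19:0]=0xd45fc ⇒ #869884

#869884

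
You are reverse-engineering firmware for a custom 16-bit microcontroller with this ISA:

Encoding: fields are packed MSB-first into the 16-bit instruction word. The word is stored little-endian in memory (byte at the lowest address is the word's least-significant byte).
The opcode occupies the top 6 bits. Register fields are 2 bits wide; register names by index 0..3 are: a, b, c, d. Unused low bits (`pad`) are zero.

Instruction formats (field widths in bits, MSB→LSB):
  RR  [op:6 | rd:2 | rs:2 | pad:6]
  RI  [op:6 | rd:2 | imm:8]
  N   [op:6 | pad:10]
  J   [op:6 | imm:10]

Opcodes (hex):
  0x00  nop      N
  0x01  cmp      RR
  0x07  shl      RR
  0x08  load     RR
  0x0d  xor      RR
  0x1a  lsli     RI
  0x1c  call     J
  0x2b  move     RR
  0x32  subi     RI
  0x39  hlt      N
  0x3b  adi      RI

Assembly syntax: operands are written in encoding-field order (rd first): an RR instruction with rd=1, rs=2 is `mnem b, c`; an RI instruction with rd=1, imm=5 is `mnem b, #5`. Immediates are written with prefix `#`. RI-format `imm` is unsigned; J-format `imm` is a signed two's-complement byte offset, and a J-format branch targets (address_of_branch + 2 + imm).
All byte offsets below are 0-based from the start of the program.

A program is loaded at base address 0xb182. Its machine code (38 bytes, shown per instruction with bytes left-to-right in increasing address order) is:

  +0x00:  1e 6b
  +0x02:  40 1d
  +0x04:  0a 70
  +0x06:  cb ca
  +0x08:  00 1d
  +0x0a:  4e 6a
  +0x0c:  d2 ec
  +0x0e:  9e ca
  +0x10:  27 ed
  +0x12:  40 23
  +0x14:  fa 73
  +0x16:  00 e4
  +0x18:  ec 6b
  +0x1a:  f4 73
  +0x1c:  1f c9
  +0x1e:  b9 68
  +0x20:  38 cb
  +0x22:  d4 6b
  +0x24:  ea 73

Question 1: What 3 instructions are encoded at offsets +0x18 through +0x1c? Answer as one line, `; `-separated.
@+18  little-endian(ec 6b) = 0x6bec
  op=0x6bec>>10=0x1a ⇒ lsli (RI)
  [9:8] rd=3 = d
  [7:0] imm=236 = #236
@+1a  little-endian(f4 73) = 0x73f4
  op=0x73f4>>10=0x1c ⇒ call (J)
  [9:0] imm=1012 (s10→-12) = #-12
@+1c  little-endian(1f c9) = 0xc91f
  op=0xc91f>>10=0x32 ⇒ subi (RI)
  [9:8] rd=1 = b
  [7:0] imm=31 = #31

lsli d, #236; call #-12; subi b, #31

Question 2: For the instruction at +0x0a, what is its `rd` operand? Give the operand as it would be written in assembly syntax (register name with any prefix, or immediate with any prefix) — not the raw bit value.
off 0x0a: read 4e 6a as little → 0x6a4e
  op=0x6a4e>>10=0x1a ⇒ lsli (RI)
  [9:8] rd=2 = c
  [7:0] imm=78 = #78

c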